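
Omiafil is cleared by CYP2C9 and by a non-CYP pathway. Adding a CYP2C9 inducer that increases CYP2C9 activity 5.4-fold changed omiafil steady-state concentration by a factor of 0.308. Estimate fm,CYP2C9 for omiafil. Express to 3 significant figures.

Let x = fm,CYP2C9. Because steady-state concentration ∝ 1/CL, relative clearance rose to 1/0.308 = 3.247.
Only the CYP2C9 route changed, so 3.247 = x·5.4 + (1 − x), giving x = 0.511.

0.511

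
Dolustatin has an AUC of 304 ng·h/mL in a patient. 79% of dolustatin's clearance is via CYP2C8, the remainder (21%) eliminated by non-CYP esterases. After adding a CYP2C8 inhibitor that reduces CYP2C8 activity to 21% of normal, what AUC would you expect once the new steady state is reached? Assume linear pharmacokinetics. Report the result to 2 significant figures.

CYP2C8: 0.79 × 0.21 = 0.1659
Other: 0.21 (unchanged)
New clearance relative to baseline: 0.1659 + 0.21 = 0.3759.
With dosing unchanged, AUC scales as 1/CL: 304 / 0.3759 = 8.1 × 10² ng·h/mL.

8.1 × 10² ng·h/mL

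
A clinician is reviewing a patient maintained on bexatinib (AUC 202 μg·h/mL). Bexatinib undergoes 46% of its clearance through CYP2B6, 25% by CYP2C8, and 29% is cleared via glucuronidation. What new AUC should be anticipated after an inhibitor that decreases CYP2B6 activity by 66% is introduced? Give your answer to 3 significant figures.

CYP2B6: 0.46 × 0.34 = 0.1564
CYP2C8: 0.25 (unchanged)
Other: 0.29 (unchanged)
New clearance relative to baseline: 0.1564 + 0.25 + 0.29 = 0.6964.
New AUC = baseline ÷ relative clearance = 202 / 0.6964 = 290 μg·h/mL.

290 μg·h/mL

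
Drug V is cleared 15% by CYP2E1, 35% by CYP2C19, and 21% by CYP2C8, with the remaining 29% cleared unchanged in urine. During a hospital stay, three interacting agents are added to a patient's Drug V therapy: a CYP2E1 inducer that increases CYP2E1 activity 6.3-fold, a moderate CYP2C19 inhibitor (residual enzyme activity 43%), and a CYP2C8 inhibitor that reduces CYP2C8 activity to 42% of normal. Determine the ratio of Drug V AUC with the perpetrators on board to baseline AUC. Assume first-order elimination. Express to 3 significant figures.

CYP2E1: 0.15 × 6.3 = 0.945
CYP2C19: 0.35 × 0.43 = 0.1505
CYP2C8: 0.21 × 0.42 = 0.0882
Other: 0.29 (unchanged)
New clearance relative to baseline: 0.945 + 0.1505 + 0.0882 + 0.29 = 1.4737.
Net AUC ratio = 1 / 1.4737 = 0.679.

0.679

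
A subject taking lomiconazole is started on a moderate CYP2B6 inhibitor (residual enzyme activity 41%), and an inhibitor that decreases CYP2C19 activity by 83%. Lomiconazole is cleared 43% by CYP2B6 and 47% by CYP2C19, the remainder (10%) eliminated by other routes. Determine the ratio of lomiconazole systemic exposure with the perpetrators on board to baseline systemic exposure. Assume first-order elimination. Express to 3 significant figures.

The CYP2B6 pathway (43% of clearance) drops to 0.41× activity: 0.43 × 0.41 = 0.1763.
The CYP2C19 pathway (47% of clearance) drops to 0.17× activity: 0.47 × 0.17 = 0.0799.
Non-CYP routes (10%) are unchanged.
Relative clearance = 0.1763 + 0.0799 + 0.1 = 0.3562.
Because systemic exposure varies inversely with clearance, the combined effect is 1 / 0.3562 = 2.81.

2.81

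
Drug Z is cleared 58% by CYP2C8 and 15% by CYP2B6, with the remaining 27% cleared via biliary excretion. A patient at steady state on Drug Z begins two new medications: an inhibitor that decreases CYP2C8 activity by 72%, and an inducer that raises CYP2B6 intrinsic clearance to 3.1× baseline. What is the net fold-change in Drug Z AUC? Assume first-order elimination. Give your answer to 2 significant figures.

The CYP2C8 pathway (58% of clearance) drops to 0.28× activity: 0.58 × 0.28 = 0.1624.
The CYP2B6 pathway (15% of clearance) rises to 3.1× activity: 0.15 × 3.1 = 0.465.
The remaining 27% of clearance is unaffected.
Relative clearance = 0.1624 + 0.465 + 0.27 = 0.8974.
AUC ∝ 1/CL: fold-change = 1 / 0.8974 = 1.1.

1.1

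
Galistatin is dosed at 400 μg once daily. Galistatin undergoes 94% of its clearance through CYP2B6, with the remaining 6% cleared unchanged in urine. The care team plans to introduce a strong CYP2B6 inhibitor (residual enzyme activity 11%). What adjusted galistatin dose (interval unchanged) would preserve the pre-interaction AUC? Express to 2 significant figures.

The CYP2B6 pathway (94% of clearance) falls to 0.11× activity: 0.94 × 0.11 = 0.1034.
The remaining 6% of clearance is unaffected.
Relative clearance = 0.1034 + 0.06 = 0.1634.
To maintain the same steady-state level, dose must scale with clearance: new dose = 400 × 0.1634 = 65 μg.

65 μg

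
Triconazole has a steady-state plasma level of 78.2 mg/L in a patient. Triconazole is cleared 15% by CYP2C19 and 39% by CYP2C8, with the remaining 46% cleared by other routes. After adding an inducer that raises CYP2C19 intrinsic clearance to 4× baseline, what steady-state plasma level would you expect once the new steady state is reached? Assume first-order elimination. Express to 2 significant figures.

CYP2C19: 0.15 × 4 = 0.6
CYP2C8: 0.39 (unchanged)
Other: 0.46 (unchanged)
New clearance relative to baseline: 0.6 + 0.39 + 0.46 = 1.45.
Steady-state plasma level ∝ 1/CL, so new value = 78.2 / 1.45 = 54 mg/L.

54 mg/L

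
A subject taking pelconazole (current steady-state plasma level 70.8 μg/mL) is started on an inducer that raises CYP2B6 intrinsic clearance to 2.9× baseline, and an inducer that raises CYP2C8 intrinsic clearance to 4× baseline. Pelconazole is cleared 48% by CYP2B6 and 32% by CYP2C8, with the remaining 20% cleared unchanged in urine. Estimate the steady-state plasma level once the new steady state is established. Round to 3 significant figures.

24.7 μg/mL

The CYP2B6 pathway (48% of clearance) rises to 2.9× activity: 0.48 × 2.9 = 1.392.
The CYP2C8 pathway (32% of clearance) increases to 4× activity: 0.32 × 4 = 1.28.
Non-CYP routes (20%) are unchanged.
CL_new/CL_old = 1.392 + 1.28 + 0.2 = 2.872.
Dividing the baseline by the relative clearance: 70.8 / 2.872 = 24.7 μg/mL.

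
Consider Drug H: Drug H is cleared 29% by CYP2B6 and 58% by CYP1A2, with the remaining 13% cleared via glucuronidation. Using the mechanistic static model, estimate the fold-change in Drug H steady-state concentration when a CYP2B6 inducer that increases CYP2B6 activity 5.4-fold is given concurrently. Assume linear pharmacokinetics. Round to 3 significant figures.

0.439

The CYP2B6 pathway (29% of clearance) increases to 5.4× activity: 0.29 × 5.4 = 1.566.
CYP1A2 (58%) and the residual 13% are unaffected.
New clearance relative to baseline: 1.566 + 0.58 + 0.13 = 2.276.
Since steady-state concentration ∝ 1/CL, the ratio is 1 / 2.276 = 0.439.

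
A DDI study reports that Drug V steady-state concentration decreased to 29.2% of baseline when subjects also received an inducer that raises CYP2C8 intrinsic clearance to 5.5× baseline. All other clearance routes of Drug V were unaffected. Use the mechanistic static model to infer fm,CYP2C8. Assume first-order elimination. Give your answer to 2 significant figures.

Let fm be the CYP2C8 fraction. New clearance relative to baseline = fm × 5.5 + (1 − fm).
Steady-state concentration ratio = 1 / (new CL fraction), so new CL fraction = 1 / 0.292 = 3.425.
fm × 5.5 + 1 − fm = 3.425  ⇒  fm × (5.5 − 1) = 2.425  ⇒  fm = 0.54.

0.54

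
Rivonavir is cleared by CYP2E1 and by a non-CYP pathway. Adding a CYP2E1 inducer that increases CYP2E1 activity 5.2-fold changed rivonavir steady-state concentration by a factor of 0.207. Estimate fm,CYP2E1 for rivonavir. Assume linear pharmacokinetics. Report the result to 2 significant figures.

Let fm be the CYP2E1 fraction. New clearance relative to baseline = fm × 5.2 + (1 − fm).
Steady-state concentration ratio = 1 / (new CL fraction), so new CL fraction = 1 / 0.207 = 4.831.
fm × 5.2 + 1 − fm = 4.831  ⇒  fm × (5.2 − 1) = 3.831  ⇒  fm = 0.91.

0.91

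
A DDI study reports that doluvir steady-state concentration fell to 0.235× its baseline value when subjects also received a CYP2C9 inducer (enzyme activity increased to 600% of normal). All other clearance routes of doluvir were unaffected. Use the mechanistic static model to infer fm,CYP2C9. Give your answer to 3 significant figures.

0.651

Write x for the fraction cleared via CYP2C9. The observed steady-state concentration change means clearance rose to 1/0.235 = 4.255 of baseline.
Setting x·6 + (1 − x) = 4.255 and solving: x = (4.255 − 1)/(6 − 1) = 0.651.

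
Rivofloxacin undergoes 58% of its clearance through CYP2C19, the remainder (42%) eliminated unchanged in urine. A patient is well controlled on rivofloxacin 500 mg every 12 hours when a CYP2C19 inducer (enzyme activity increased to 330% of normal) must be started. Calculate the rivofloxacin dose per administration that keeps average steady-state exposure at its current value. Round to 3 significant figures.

The CYP2C19 pathway (58% of clearance) rises to 3.3× activity: 0.58 × 3.3 = 1.914.
The remaining 42% of clearance is unaffected.
CL_new/CL_old = 1.914 + 0.42 = 2.334.
To maintain the same steady-state level, dose must scale with clearance: new dose = 500 × 2.334 = 1.17 × 10³ mg.

1.17 × 10³ mg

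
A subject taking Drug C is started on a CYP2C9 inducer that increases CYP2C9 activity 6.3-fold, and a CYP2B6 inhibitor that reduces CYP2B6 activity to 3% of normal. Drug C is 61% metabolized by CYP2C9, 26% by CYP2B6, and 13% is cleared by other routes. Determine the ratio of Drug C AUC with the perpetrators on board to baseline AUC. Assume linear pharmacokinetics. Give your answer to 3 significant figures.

CYP2C9: 0.61 × 6.3 = 3.843
CYP2B6: 0.26 × 0.03 = 0.0078
Other: 0.13 (unchanged)
CL_new/CL_old = 3.843 + 0.0078 + 0.13 = 3.9808.
Because AUC varies inversely with clearance, the combined effect is 1 / 3.9808 = 0.251.

0.251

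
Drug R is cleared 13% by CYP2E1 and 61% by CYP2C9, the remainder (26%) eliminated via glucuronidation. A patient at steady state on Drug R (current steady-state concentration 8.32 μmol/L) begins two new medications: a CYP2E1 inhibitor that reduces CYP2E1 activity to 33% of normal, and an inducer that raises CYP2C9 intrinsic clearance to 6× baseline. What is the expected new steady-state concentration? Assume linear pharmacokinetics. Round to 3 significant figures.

2.10 μmol/L

CYP2E1: 0.13 × 0.33 = 0.0429
CYP2C9: 0.61 × 6 = 3.66
Other: 0.26 (unchanged)
CL_new/CL_old = 0.0429 + 3.66 + 0.26 = 3.9629.
Steady-state concentration ∝ 1/CL: new value = 8.32 / 3.9629 = 2.10 μmol/L.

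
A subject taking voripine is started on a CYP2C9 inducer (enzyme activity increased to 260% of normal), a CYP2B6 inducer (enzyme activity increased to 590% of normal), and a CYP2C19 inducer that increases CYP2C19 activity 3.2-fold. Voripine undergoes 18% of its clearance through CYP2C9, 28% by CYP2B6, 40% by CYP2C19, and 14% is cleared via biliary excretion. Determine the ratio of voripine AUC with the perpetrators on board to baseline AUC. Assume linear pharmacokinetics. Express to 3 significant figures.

0.282

The CYP2C9 pathway (18% of clearance) rises to 2.6× activity: 0.18 × 2.6 = 0.468.
The CYP2B6 pathway (28% of clearance) rises to 5.9× activity: 0.28 × 5.9 = 1.652.
The CYP2C19 pathway (40% of clearance) increases to 3.2× activity: 0.4 × 3.2 = 1.28.
Non-CYP routes (14%) are unchanged.
CL_new/CL_old = 0.468 + 1.652 + 1.28 + 0.14 = 3.54.
Because AUC varies inversely with clearance, the combined effect is 1 / 3.54 = 0.282.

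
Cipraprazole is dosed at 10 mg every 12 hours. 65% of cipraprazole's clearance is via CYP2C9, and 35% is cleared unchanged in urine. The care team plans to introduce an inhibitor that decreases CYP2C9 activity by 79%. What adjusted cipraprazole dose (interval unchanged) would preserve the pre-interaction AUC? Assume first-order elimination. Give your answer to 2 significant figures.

The CYP2C9 pathway (65% of clearance) falls to 0.21× activity: 0.65 × 0.21 = 0.1365.
The remaining 35% of clearance is unaffected.
Relative clearance = 0.1365 + 0.35 = 0.4865.
To maintain the same steady-state level, dose must scale with clearance: new dose = 10 × 0.4865 = 4.9 mg.

4.9 mg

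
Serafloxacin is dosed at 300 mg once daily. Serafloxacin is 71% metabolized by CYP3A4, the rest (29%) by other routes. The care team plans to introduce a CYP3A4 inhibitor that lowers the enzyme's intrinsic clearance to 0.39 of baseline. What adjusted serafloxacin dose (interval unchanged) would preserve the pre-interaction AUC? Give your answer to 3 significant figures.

170 mg

The CYP3A4 pathway (71% of clearance) is reduced to 0.39× activity: 0.71 × 0.39 = 0.2769.
The remaining 29% of clearance is unaffected.
CL_new/CL_old = 0.2769 + 0.29 = 0.5669.
Exposure is unchanged when dose changes in proportion to clearance. New dose = 300 mg × 0.5669 = 170 mg.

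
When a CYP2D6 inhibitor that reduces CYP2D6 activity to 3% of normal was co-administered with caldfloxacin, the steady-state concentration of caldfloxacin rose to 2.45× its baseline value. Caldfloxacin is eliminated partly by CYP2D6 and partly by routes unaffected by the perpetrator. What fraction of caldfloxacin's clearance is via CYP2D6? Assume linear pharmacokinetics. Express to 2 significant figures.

CL'/CL = 1 / 2.45 = 0.4082
0.03·fm + (1 − fm) = 0.4082
fm = (0.4082 − 1) / (0.03 − 1) = 0.61

0.61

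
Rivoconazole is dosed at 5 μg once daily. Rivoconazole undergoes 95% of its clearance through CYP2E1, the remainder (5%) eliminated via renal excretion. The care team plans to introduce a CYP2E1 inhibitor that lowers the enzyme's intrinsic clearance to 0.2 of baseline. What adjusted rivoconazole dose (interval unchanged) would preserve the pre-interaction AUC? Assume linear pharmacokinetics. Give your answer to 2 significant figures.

1.2 μg

The CYP2E1 pathway (95% of clearance) is reduced to 0.2× activity: 0.95 × 0.2 = 0.19.
Non-CYP routes (5%) are unchanged.
Relative clearance = 0.19 + 0.05 = 0.24.
Css,avg = (dose rate)/CL, so holding Css fixed requires dose ∝ CL: 5 × 0.24 = 1.2 μg.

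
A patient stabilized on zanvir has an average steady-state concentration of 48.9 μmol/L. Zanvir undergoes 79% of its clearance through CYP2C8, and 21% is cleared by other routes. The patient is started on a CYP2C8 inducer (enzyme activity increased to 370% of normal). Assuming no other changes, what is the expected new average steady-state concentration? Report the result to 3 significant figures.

15.6 μmol/L

CYP2C8: 0.79 × 3.7 = 2.923
Other: 0.21 (unchanged)
Relative clearance = 2.923 + 0.21 = 3.133.
New average steady-state concentration = baseline ÷ relative clearance = 48.9 / 3.133 = 15.6 μmol/L.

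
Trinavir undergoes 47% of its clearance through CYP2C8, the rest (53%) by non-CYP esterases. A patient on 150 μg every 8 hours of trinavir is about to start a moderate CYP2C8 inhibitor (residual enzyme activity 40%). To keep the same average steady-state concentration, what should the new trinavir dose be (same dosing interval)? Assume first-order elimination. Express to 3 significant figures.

The CYP2C8 pathway (47% of clearance) is reduced to 0.4× activity: 0.47 × 0.4 = 0.188.
Non-CYP routes (53%) are unchanged.
CL_new/CL_old = 0.188 + 0.53 = 0.718.
Exposure is unchanged when dose changes in proportion to clearance. New dose = 150 μg × 0.718 = 108 μg.

108 μg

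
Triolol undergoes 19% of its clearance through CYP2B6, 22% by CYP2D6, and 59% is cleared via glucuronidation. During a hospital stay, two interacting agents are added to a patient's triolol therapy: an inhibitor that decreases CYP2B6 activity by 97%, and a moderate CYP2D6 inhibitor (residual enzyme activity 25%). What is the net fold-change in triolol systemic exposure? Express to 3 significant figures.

The CYP2B6 pathway (19% of clearance) drops to 0.03× activity: 0.19 × 0.03 = 0.0057.
The CYP2D6 pathway (22% of clearance) drops to 0.25× activity: 0.22 × 0.25 = 0.055.
The remaining 59% of clearance is unaffected.
Relative clearance = 0.0057 + 0.055 + 0.59 = 0.6507.
Net systemic exposure ratio = 1 / 0.6507 = 1.54.

1.54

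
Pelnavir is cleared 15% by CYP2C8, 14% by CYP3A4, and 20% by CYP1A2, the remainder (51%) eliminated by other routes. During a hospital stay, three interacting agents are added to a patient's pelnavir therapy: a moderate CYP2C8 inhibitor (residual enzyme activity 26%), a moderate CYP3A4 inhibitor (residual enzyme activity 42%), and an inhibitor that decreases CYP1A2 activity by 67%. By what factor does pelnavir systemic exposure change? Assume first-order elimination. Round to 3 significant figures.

CYP2C8: 0.15 × 0.26 = 0.039
CYP3A4: 0.14 × 0.42 = 0.0588
CYP1A2: 0.2 × 0.33 = 0.066
Other: 0.51 (unchanged)
CL_new/CL_old = 0.039 + 0.0588 + 0.066 + 0.51 = 0.6738.
Systemic exposure ∝ 1/CL: fold-change = 1 / 0.6738 = 1.48.

1.48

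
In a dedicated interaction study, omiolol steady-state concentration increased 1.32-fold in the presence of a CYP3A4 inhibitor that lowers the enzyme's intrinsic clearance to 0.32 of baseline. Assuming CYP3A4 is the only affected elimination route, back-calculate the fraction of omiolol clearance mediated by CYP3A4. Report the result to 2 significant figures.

Let x = fm,CYP3A4. Because steady-state concentration ∝ 1/CL, relative clearance fell to 1/1.32 = 0.7576.
Only the CYP3A4 route changed, so 0.7576 = x·0.32 + (1 − x), giving x = 0.36.

0.36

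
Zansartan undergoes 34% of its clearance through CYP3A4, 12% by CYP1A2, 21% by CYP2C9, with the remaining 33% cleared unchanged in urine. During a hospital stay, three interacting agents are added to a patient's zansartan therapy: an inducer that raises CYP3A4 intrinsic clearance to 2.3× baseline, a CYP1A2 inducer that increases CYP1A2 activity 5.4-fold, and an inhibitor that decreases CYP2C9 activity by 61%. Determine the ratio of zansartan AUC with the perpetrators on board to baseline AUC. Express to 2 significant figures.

The CYP3A4 pathway (34% of clearance) is boosted to 2.3× activity: 0.34 × 2.3 = 0.782.
The CYP1A2 pathway (12% of clearance) is boosted to 5.4× activity: 0.12 × 5.4 = 0.648.
The CYP2C9 pathway (21% of clearance) drops to 0.39× activity: 0.21 × 0.39 = 0.0819.
Non-CYP routes (33%) are unchanged.
CL_new/CL_old = 0.782 + 0.648 + 0.0819 + 0.33 = 1.8419.
AUC ∝ 1/CL: fold-change = 1 / 1.8419 = 0.54.

0.54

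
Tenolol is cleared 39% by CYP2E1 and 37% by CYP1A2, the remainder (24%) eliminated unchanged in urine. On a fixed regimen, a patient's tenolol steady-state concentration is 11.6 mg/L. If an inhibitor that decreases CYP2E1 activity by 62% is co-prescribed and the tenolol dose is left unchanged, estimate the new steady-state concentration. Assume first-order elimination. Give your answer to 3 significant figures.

CYP2E1: 0.39 × 0.38 = 0.1482
CYP1A2: 0.37 (unchanged)
Other: 0.24 (unchanged)
Relative clearance = 0.1482 + 0.37 + 0.24 = 0.7582.
Steady-state concentration ∝ 1/CL, so new value = 11.6 / 0.7582 = 15.3 mg/L.

15.3 mg/L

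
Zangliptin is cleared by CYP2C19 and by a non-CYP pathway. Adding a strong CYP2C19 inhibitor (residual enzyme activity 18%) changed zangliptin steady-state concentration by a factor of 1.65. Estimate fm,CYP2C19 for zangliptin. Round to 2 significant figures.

Write x for the fraction cleared via CYP2C19. The observed steady-state concentration change means clearance fell to 1/1.65 = 0.6061 of baseline.
Setting x·0.18 + (1 − x) = 0.6061 and solving: x = (0.6061 − 1)/(0.18 − 1) = 0.48.

0.48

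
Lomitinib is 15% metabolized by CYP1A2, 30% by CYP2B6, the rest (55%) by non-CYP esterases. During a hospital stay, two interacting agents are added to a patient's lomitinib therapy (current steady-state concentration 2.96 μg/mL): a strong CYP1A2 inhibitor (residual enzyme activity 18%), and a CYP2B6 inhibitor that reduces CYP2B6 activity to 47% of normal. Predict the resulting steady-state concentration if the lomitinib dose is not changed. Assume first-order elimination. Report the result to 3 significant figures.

4.12 μg/mL

The CYP1A2 pathway (15% of clearance) is reduced to 0.18× activity: 0.15 × 0.18 = 0.027.
The CYP2B6 pathway (30% of clearance) drops to 0.47× activity: 0.3 × 0.47 = 0.141.
Non-CYP routes (55%) are unchanged.
Relative clearance = 0.027 + 0.141 + 0.55 = 0.718.
Steady-state concentration ∝ 1/CL: new value = 2.96 / 0.718 = 4.12 μg/mL.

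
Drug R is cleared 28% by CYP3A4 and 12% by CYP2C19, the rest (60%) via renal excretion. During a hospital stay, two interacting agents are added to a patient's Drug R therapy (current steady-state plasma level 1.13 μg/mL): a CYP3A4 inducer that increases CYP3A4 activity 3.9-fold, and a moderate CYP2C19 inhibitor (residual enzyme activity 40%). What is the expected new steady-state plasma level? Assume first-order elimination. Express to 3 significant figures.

0.649 μg/mL

The CYP3A4 pathway (28% of clearance) is boosted to 3.9× activity: 0.28 × 3.9 = 1.092.
The CYP2C19 pathway (12% of clearance) is reduced to 0.4× activity: 0.12 × 0.4 = 0.048.
The remaining 60% of clearance is unaffected.
Relative clearance = 1.092 + 0.048 + 0.6 = 1.74.
New steady-state plasma level = 1.13 / 1.74 = 0.649 μg/mL (concentration scales inversely with clearance).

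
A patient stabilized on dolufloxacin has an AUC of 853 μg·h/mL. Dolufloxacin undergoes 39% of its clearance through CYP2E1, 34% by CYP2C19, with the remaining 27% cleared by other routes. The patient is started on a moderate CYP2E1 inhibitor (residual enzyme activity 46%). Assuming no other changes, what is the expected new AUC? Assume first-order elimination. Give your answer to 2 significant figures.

1.1 × 10³ μg·h/mL

The CYP2E1 pathway (39% of clearance) is reduced to 0.46× activity: 0.39 × 0.46 = 0.1794.
CYP2C19 (34%) and the residual 27% are unaffected.
New clearance relative to baseline: 0.1794 + 0.34 + 0.27 = 0.7894.
New AUC = baseline ÷ relative clearance = 853 / 0.7894 = 1.1 × 10³ μg·h/mL.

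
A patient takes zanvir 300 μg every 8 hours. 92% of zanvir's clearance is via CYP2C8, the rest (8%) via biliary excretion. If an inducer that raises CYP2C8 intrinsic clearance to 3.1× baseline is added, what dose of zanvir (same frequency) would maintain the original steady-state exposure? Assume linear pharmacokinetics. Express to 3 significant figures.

CYP2C8: 0.92 × 3.1 = 2.852
Other: 0.08 (unchanged)
Relative clearance = 2.852 + 0.08 = 2.932.
Exposure is unchanged when dose changes in proportion to clearance. New dose = 300 μg × 2.932 = 880 μg.

880 μg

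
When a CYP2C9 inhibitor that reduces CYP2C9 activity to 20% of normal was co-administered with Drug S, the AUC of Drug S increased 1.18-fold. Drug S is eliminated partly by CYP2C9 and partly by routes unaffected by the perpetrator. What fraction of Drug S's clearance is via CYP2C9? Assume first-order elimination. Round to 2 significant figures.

Call the CYP2C9 fraction fm. After the interaction, CL_new/CL_old = fm × 0.2 + (1 − fm).
AUC ratio = 1 / (new CL fraction), so new CL fraction = 1 / 1.18 = 0.8475.
fm × 0.2 + 1 − fm = 0.8475  ⇒  fm × (0.2 − 1) = −0.1525  ⇒  fm = 0.19.

0.19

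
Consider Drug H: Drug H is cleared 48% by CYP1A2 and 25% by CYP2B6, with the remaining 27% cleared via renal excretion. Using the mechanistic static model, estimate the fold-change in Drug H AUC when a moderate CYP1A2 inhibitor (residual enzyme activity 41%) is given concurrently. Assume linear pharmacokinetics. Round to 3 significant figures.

1.40

The CYP1A2 pathway (48% of clearance) drops to 0.41× activity: 0.48 × 0.41 = 0.1968.
CYP2B6 (25%) and the residual 27% are unaffected.
Relative clearance = 0.1968 + 0.25 + 0.27 = 0.7168.
AUC ratio = CL_old/CL_new = 1 / 0.7168 = 1.40.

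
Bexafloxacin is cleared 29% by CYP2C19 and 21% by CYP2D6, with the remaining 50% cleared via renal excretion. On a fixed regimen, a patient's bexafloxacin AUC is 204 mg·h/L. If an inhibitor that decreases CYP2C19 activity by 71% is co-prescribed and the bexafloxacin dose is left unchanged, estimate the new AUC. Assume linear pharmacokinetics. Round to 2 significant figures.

The CYP2C19 pathway (29% of clearance) drops to 0.29× activity: 0.29 × 0.29 = 0.0841.
CYP2D6 (21%) and the residual 50% are unaffected.
CL_new/CL_old = 0.0841 + 0.21 + 0.5 = 0.7941.
AUC ∝ 1/CL, so new value = 204 / 0.7941 = 2.6 × 10² mg·h/L.

2.6 × 10² mg·h/L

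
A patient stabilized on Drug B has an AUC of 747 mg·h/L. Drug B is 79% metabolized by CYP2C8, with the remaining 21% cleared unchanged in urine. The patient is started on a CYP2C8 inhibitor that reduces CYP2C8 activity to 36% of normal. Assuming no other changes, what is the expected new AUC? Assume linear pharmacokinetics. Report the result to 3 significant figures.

CYP2C8: 0.79 × 0.36 = 0.2844
Other: 0.21 (unchanged)
New clearance relative to baseline: 0.2844 + 0.21 = 0.4944.
New AUC = baseline ÷ relative clearance = 747 / 0.4944 = 1.51 × 10³ mg·h/L.

1.51 × 10³ mg·h/L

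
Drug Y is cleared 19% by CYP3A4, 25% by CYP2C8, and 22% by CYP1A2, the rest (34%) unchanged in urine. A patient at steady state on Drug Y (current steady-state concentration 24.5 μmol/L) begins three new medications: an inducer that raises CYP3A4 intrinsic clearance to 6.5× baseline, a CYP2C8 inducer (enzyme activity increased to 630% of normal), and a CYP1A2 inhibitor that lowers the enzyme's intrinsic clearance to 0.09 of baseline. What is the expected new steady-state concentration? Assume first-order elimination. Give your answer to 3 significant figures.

The CYP3A4 pathway (19% of clearance) rises to 6.5× activity: 0.19 × 6.5 = 1.235.
The CYP2C8 pathway (25% of clearance) is boosted to 6.3× activity: 0.25 × 6.3 = 1.575.
The CYP1A2 pathway (22% of clearance) falls to 0.09× activity: 0.22 × 0.09 = 0.0198.
The remaining 34% of clearance is unaffected.
New clearance relative to baseline: 1.235 + 1.575 + 0.0198 + 0.34 = 3.1698.
Dividing the baseline by the relative clearance: 24.5 / 3.1698 = 7.73 μmol/L.

7.73 μmol/L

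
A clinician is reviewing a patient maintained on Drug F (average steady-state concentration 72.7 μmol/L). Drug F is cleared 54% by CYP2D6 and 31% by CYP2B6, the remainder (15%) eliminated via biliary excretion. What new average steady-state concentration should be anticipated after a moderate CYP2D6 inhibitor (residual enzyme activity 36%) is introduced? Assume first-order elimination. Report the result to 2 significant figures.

1.1 × 10² μmol/L

The CYP2D6 pathway (54% of clearance) drops to 0.36× activity: 0.54 × 0.36 = 0.1944.
CYP2B6 (31%) and the residual 15% are unaffected.
CL_new/CL_old = 0.1944 + 0.31 + 0.15 = 0.6544.
With dosing unchanged, average steady-state concentration scales as 1/CL: 72.7 / 0.6544 = 1.1 × 10² μmol/L.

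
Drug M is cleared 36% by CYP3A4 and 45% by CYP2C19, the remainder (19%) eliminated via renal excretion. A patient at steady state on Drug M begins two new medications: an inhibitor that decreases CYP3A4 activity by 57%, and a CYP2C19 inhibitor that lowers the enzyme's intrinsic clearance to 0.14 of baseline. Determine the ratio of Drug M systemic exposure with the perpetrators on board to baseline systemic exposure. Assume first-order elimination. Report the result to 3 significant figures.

The CYP3A4 pathway (36% of clearance) drops to 0.43× activity: 0.36 × 0.43 = 0.1548.
The CYP2C19 pathway (45% of clearance) drops to 0.14× activity: 0.45 × 0.14 = 0.063.
The remaining 19% of clearance is unaffected.
CL_new/CL_old = 0.1548 + 0.063 + 0.19 = 0.4078.
Systemic exposure ∝ 1/CL: fold-change = 1 / 0.4078 = 2.45.

2.45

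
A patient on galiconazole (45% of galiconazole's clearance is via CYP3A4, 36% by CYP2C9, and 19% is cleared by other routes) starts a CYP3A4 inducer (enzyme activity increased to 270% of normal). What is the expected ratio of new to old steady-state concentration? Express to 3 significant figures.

CYP3A4: 0.45 × 2.7 = 1.215
CYP2C9: 0.36 (unchanged)
Other: 0.19 (unchanged)
New clearance relative to baseline: 1.215 + 0.36 + 0.19 = 1.765.
Steady-state concentration ratio = CL_old/CL_new = 1 / 1.765 = 0.567.

0.567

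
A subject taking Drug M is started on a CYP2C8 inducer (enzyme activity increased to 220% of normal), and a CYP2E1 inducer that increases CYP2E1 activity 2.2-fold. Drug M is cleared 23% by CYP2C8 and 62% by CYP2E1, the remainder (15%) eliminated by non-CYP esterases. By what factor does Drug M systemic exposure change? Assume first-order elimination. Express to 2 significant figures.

0.50

CYP2C8: 0.23 × 2.2 = 0.506
CYP2E1: 0.62 × 2.2 = 1.364
Other: 0.15 (unchanged)
Relative clearance = 0.506 + 1.364 + 0.15 = 2.02.
Systemic exposure ∝ 1/CL: fold-change = 1 / 2.02 = 0.50.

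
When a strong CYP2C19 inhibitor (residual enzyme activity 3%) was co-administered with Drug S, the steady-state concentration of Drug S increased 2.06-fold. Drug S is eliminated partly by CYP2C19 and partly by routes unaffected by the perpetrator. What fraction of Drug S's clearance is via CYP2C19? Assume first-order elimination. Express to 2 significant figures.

0.53

Write x for the fraction cleared via CYP2C19. The observed steady-state concentration change means clearance fell to 1/2.06 = 0.4854 of baseline.
Only the CYP2C19 route changed, so 0.4854 = x·0.03 + (1 − x), giving x = 0.53.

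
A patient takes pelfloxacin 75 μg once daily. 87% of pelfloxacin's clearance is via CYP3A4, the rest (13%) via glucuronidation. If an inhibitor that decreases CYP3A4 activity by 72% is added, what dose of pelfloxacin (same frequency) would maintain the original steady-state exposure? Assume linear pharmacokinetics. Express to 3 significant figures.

28.0 μg

The CYP3A4 pathway (87% of clearance) is reduced to 0.28× activity: 0.87 × 0.28 = 0.2436.
The remaining 13% of clearance is unaffected.
New clearance relative to baseline: 0.2436 + 0.13 = 0.3736.
To maintain the same steady-state level, dose must scale with clearance: new dose = 75 × 0.3736 = 28.0 μg.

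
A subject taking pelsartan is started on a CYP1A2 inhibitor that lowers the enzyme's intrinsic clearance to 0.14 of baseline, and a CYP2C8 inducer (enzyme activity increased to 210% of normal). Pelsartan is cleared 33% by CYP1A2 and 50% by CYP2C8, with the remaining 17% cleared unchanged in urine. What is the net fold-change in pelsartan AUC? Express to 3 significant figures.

0.790

CYP1A2: 0.33 × 0.14 = 0.0462
CYP2C8: 0.5 × 2.1 = 1.05
Other: 0.17 (unchanged)
Relative clearance = 0.0462 + 1.05 + 0.17 = 1.2662.
Net AUC ratio = 1 / 1.2662 = 0.790.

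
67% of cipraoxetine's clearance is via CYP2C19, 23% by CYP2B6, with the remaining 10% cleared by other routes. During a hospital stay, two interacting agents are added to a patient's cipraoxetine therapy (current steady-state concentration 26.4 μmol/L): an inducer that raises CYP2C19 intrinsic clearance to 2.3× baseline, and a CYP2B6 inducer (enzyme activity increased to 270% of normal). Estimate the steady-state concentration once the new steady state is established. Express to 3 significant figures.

The CYP2C19 pathway (67% of clearance) is boosted to 2.3× activity: 0.67 × 2.3 = 1.541.
The CYP2B6 pathway (23% of clearance) rises to 2.7× activity: 0.23 × 2.7 = 0.621.
The remaining 10% of clearance is unaffected.
Relative clearance = 1.541 + 0.621 + 0.1 = 2.262.
New steady-state concentration = 26.4 / 2.262 = 11.7 μmol/L (concentration scales inversely with clearance).

11.7 μmol/L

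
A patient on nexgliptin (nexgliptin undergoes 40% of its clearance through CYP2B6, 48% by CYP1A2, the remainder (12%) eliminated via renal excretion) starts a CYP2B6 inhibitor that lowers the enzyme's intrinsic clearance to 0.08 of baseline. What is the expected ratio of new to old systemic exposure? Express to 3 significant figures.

The CYP2B6 pathway (40% of clearance) drops to 0.08× activity: 0.4 × 0.08 = 0.032.
CYP1A2 (48%) and the residual 12% are unaffected.
Relative clearance = 0.032 + 0.48 + 0.12 = 0.632.
Systemic exposure ratio = CL_old/CL_new = 1 / 0.632 = 1.58.

1.58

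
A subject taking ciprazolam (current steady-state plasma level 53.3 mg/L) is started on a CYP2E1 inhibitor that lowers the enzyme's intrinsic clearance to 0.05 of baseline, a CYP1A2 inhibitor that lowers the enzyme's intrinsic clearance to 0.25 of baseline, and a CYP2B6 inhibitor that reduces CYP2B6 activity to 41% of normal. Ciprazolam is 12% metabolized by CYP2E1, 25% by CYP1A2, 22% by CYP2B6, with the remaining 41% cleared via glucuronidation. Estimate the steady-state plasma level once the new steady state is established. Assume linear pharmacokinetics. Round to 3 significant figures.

93.7 mg/L

CYP2E1: 0.12 × 0.05 = 0.006
CYP1A2: 0.25 × 0.25 = 0.0625
CYP2B6: 0.22 × 0.41 = 0.0902
Other: 0.41 (unchanged)
CL_new/CL_old = 0.006 + 0.0625 + 0.0902 + 0.41 = 0.5687.
New steady-state plasma level = 53.3 / 0.5687 = 93.7 mg/L (concentration scales inversely with clearance).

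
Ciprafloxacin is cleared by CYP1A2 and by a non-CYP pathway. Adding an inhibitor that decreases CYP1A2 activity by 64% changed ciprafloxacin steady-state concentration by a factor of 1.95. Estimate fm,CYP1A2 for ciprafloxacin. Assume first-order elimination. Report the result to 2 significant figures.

0.76

CL'/CL = 1 / 1.95 = 0.5128
0.36·fm + (1 − fm) = 0.5128
fm = (0.5128 − 1) / (0.36 − 1) = 0.76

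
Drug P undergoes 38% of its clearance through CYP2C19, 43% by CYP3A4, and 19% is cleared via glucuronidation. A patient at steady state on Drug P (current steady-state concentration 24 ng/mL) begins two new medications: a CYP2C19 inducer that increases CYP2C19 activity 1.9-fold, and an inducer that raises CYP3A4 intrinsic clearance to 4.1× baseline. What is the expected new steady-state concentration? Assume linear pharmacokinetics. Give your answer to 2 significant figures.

The CYP2C19 pathway (38% of clearance) is boosted to 1.9× activity: 0.38 × 1.9 = 0.722.
The CYP3A4 pathway (43% of clearance) increases to 4.1× activity: 0.43 × 4.1 = 1.763.
The remaining 19% of clearance is unaffected.
Relative clearance = 0.722 + 1.763 + 0.19 = 2.675.
Dividing the baseline by the relative clearance: 24 / 2.675 = 9.0 ng/mL.

9.0 ng/mL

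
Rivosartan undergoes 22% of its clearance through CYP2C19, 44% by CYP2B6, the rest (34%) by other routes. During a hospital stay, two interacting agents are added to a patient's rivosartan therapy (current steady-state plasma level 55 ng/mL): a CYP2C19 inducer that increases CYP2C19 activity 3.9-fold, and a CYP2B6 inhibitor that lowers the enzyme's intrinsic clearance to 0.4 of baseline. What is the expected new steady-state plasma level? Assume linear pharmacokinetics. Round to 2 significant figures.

The CYP2C19 pathway (22% of clearance) rises to 3.9× activity: 0.22 × 3.9 = 0.858.
The CYP2B6 pathway (44% of clearance) drops to 0.4× activity: 0.44 × 0.4 = 0.176.
Non-CYP routes (34%) are unchanged.
CL_new/CL_old = 0.858 + 0.176 + 0.34 = 1.374.
Steady-state plasma level ∝ 1/CL: new value = 55 / 1.374 = 40 ng/mL.

40 ng/mL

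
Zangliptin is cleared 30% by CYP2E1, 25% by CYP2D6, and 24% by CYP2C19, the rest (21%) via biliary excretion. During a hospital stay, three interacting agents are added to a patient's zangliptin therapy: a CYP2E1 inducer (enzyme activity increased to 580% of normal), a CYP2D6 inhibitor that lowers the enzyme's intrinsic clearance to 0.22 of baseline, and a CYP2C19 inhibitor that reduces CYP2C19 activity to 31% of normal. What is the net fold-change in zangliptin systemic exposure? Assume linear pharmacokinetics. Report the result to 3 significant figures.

CYP2E1: 0.3 × 5.8 = 1.74
CYP2D6: 0.25 × 0.22 = 0.055
CYP2C19: 0.24 × 0.31 = 0.0744
Other: 0.21 (unchanged)
Relative clearance = 1.74 + 0.055 + 0.0744 + 0.21 = 2.0794.
Net systemic exposure ratio = 1 / 2.0794 = 0.481.

0.481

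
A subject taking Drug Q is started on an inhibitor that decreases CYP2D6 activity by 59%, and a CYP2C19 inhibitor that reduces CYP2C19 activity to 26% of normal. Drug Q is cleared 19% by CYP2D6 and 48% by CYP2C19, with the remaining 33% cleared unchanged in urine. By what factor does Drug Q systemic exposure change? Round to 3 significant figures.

The CYP2D6 pathway (19% of clearance) falls to 0.41× activity: 0.19 × 0.41 = 0.0779.
The CYP2C19 pathway (48% of clearance) drops to 0.26× activity: 0.48 × 0.26 = 0.1248.
Non-CYP routes (33%) are unchanged.
Relative clearance = 0.0779 + 0.1248 + 0.33 = 0.5327.
Net systemic exposure ratio = 1 / 0.5327 = 1.88.

1.88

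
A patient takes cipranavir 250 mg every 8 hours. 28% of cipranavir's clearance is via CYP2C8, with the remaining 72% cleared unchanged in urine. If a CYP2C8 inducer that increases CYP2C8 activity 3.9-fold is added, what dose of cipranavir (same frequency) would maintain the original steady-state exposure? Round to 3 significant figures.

CYP2C8: 0.28 × 3.9 = 1.092
Other: 0.72 (unchanged)
Relative clearance = 1.092 + 0.72 = 1.812.
Css,avg = (dose rate)/CL, so holding Css fixed requires dose ∝ CL: 250 × 1.812 = 453 mg.

453 mg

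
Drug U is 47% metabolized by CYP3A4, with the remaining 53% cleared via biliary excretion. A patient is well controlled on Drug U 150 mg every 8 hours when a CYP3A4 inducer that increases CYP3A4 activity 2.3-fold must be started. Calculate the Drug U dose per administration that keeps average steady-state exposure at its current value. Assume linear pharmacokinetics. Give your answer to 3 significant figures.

CYP3A4: 0.47 × 2.3 = 1.081
Other: 0.53 (unchanged)
New clearance relative to baseline: 1.081 + 0.53 = 1.611.
To maintain the same steady-state level, dose must scale with clearance: new dose = 150 × 1.611 = 242 mg.

242 mg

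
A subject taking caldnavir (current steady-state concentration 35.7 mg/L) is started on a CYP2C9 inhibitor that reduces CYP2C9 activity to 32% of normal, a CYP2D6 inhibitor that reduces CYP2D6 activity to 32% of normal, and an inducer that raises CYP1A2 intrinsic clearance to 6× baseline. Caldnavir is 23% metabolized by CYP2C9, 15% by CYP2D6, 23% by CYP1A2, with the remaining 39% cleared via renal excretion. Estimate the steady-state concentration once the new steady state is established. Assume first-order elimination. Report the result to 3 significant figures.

18.9 mg/L

The CYP2C9 pathway (23% of clearance) is reduced to 0.32× activity: 0.23 × 0.32 = 0.0736.
The CYP2D6 pathway (15% of clearance) is reduced to 0.32× activity: 0.15 × 0.32 = 0.048.
The CYP1A2 pathway (23% of clearance) rises to 6× activity: 0.23 × 6 = 1.38.
Non-CYP routes (39%) are unchanged.
CL_new/CL_old = 0.0736 + 0.048 + 1.38 + 0.39 = 1.8916.
Dividing the baseline by the relative clearance: 35.7 / 1.8916 = 18.9 mg/L.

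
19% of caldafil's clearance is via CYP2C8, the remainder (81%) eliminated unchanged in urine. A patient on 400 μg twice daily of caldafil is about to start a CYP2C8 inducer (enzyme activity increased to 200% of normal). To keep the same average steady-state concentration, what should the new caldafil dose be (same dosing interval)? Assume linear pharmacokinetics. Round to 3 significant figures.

The CYP2C8 pathway (19% of clearance) rises to 2× activity: 0.19 × 2 = 0.38.
Non-CYP routes (81%) are unchanged.
CL_new/CL_old = 0.38 + 0.81 = 1.19.
To maintain the same steady-state level, dose must scale with clearance: new dose = 400 × 1.19 = 476 μg.

476 μg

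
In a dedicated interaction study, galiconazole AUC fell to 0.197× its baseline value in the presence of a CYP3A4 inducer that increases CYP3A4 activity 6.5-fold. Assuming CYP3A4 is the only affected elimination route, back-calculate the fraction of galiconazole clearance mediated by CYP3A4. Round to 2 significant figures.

CL'/CL = 1 / 0.197 = 5.076
6.5·fm + (1 − fm) = 5.076
fm = (5.076 − 1) / (6.5 − 1) = 0.74

0.74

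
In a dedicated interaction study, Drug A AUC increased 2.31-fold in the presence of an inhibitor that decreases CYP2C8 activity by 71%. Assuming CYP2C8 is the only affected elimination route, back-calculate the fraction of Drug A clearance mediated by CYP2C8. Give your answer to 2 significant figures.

0.80

Call the CYP2C8 fraction fm. After the interaction, CL_new/CL_old = fm × 0.29 + (1 − fm).
AUC ratio = 1 / (new CL fraction), so new CL fraction = 1 / 2.31 = 0.4329.
fm × 0.29 + 1 − fm = 0.4329  ⇒  fm × (0.29 − 1) = −0.5671  ⇒  fm = 0.80.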